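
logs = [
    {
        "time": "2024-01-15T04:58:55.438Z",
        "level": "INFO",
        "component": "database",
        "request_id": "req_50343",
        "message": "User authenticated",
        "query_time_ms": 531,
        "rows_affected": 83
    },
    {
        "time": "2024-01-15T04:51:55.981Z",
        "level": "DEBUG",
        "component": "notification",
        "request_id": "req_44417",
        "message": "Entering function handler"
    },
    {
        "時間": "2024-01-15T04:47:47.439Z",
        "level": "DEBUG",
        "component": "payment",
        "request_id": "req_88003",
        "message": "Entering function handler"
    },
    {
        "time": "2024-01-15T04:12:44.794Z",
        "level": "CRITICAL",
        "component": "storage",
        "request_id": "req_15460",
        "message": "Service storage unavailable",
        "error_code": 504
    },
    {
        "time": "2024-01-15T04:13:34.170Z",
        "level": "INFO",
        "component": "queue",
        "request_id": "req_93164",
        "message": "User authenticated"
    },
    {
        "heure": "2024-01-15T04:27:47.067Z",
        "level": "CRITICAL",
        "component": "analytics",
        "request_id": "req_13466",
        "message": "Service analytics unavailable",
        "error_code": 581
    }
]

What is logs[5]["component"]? "analytics"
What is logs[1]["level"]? "DEBUG"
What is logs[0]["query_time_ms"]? 531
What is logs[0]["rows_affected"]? 83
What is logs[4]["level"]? "INFO"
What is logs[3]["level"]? "CRITICAL"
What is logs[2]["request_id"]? "req_88003"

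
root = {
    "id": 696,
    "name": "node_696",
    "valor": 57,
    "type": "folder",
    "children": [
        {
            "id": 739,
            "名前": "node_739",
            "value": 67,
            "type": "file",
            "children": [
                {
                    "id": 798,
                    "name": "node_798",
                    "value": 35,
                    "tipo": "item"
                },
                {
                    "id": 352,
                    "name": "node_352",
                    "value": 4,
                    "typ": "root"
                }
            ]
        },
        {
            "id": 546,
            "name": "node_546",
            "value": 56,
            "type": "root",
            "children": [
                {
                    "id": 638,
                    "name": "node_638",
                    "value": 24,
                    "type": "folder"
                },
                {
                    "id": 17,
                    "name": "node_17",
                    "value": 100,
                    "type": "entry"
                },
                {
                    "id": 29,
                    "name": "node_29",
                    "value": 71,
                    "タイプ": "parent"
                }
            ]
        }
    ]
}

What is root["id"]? 696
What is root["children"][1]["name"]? "node_546"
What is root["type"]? "folder"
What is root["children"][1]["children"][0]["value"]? 24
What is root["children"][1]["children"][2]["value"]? 71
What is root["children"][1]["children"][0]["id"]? 638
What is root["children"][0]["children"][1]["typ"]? "root"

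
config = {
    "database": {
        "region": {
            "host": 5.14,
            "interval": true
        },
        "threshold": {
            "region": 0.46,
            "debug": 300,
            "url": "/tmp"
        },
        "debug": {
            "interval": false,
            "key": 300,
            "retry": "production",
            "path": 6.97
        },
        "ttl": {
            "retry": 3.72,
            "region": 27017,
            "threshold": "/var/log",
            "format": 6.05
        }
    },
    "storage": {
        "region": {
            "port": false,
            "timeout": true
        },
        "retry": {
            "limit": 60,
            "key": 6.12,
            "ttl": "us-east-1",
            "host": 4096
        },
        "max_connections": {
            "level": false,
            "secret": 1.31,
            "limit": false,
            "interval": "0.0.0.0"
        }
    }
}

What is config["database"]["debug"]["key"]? 300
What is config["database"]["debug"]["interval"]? False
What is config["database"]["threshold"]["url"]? "/tmp"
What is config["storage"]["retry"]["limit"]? 60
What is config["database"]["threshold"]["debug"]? 300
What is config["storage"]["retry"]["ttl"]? "us-east-1"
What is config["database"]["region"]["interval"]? True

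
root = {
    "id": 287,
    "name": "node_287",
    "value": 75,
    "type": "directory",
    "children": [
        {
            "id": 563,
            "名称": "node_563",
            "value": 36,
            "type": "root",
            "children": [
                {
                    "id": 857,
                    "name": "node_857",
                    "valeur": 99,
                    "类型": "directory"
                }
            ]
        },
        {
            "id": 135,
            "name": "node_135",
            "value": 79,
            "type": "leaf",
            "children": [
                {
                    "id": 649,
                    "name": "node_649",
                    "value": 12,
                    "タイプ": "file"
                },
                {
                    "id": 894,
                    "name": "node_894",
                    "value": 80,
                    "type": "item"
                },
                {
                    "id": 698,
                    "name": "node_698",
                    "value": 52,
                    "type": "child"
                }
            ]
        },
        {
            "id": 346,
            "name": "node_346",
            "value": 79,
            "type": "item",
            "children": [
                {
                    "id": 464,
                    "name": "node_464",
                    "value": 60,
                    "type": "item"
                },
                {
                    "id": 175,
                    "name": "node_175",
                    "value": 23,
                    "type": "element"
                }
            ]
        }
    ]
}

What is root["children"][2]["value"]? 79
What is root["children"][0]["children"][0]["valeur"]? 99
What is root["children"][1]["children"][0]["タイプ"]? "file"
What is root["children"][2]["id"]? 346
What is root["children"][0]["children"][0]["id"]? 857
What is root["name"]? "node_287"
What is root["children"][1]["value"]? 79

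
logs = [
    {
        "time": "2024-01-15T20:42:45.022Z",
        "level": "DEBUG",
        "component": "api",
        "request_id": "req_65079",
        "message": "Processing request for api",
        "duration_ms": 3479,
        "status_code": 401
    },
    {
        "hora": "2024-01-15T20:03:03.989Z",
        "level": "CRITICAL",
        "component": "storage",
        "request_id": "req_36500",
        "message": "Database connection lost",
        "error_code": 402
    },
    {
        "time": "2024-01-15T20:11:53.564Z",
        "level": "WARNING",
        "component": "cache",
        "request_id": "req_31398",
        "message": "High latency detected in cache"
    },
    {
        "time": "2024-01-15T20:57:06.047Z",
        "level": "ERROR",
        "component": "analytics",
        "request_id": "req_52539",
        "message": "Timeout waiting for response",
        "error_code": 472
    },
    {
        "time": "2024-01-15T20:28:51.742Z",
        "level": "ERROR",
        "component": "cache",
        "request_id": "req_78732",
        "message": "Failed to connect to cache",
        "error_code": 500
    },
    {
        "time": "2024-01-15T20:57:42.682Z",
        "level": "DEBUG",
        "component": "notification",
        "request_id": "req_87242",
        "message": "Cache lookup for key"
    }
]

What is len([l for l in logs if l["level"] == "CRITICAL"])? 1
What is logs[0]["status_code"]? 401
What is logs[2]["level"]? "WARNING"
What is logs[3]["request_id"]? "req_52539"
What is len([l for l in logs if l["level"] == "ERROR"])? 2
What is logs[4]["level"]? "ERROR"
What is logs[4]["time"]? "2024-01-15T20:28:51.742Z"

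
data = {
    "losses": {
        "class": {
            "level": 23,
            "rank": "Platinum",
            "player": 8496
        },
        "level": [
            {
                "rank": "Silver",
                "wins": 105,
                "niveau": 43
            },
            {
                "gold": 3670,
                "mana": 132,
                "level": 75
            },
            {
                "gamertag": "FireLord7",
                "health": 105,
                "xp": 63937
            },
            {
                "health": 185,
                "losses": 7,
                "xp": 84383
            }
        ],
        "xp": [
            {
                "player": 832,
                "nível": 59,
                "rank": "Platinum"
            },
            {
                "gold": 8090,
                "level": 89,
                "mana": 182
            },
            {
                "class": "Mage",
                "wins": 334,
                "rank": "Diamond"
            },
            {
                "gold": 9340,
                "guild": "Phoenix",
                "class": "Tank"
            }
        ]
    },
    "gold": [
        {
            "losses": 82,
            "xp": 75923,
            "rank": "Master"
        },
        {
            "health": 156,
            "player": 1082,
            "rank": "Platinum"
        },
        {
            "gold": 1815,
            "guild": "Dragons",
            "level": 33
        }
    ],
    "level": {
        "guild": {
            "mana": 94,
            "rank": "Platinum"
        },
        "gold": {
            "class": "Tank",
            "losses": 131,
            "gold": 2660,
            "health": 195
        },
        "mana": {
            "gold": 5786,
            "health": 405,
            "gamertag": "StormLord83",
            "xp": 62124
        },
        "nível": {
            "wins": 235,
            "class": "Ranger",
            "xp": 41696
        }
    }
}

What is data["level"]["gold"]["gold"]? 2660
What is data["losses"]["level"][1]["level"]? 75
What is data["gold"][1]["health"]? 156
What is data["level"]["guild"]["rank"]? "Platinum"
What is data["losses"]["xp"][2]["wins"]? 334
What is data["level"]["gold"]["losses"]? 131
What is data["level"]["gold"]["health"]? 195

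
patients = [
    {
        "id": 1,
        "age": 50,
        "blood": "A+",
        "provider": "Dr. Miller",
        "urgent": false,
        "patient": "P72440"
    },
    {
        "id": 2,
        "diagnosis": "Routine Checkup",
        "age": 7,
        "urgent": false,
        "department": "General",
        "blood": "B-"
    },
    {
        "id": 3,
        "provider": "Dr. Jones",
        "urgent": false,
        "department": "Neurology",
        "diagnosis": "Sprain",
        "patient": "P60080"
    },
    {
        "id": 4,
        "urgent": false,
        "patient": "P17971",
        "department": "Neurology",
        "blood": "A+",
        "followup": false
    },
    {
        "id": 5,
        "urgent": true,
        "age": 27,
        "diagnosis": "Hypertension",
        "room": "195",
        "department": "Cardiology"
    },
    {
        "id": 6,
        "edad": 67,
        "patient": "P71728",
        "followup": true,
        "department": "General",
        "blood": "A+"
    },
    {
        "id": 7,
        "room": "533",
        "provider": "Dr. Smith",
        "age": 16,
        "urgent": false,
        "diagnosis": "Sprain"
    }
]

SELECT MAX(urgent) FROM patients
True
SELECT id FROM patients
[1, 2, 3, 4, 5, 6, 7]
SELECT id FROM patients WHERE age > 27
[1]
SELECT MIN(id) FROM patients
1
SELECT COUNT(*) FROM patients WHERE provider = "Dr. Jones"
1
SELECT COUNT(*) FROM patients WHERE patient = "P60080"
1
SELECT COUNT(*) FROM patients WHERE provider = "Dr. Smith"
1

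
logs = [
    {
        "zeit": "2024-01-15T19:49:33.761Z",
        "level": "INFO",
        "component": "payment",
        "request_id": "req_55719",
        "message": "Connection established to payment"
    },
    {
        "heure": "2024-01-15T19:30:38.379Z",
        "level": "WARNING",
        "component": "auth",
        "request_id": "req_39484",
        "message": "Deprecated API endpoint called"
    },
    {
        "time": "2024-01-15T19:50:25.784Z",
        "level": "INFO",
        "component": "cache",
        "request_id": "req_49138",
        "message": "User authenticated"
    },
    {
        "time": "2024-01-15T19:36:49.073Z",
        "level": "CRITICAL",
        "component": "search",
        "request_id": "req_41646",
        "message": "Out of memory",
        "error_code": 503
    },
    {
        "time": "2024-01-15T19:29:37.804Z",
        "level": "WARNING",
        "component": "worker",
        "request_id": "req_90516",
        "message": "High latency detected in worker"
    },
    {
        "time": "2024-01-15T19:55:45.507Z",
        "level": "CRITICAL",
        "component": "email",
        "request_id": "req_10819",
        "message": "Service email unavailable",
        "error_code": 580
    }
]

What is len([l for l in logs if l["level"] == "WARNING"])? 2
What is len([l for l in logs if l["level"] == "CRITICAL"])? 2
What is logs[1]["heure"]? "2024-01-15T19:30:38.379Z"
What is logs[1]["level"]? "WARNING"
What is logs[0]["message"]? "Connection established to payment"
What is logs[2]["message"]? "User authenticated"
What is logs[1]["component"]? "auth"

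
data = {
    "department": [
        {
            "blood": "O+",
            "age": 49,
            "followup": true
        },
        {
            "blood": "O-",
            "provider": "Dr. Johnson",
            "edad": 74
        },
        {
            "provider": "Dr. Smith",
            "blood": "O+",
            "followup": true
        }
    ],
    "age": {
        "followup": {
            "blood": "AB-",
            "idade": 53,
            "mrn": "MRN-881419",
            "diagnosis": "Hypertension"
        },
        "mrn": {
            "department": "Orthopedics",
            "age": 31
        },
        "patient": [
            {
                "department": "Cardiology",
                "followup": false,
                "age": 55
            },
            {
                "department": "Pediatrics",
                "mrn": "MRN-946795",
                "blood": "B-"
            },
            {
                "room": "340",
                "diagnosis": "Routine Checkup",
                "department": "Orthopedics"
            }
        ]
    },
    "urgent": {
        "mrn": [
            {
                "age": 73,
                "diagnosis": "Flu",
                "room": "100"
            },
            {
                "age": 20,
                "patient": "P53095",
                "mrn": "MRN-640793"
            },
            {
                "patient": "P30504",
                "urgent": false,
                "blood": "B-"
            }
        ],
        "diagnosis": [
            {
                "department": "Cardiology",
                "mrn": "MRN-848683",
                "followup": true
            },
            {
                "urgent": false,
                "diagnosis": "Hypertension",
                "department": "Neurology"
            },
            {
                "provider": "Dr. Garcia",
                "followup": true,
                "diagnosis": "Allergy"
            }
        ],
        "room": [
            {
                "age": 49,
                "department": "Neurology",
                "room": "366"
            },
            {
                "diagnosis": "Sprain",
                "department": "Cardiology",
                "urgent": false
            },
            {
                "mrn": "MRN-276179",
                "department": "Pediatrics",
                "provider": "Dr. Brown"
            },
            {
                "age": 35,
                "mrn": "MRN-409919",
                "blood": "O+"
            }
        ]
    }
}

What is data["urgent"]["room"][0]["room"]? "366"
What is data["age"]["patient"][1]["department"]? "Pediatrics"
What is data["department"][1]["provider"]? "Dr. Johnson"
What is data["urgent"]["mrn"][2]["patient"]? "P30504"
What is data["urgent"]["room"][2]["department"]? "Pediatrics"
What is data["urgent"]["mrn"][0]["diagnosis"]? "Flu"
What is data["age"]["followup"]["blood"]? "AB-"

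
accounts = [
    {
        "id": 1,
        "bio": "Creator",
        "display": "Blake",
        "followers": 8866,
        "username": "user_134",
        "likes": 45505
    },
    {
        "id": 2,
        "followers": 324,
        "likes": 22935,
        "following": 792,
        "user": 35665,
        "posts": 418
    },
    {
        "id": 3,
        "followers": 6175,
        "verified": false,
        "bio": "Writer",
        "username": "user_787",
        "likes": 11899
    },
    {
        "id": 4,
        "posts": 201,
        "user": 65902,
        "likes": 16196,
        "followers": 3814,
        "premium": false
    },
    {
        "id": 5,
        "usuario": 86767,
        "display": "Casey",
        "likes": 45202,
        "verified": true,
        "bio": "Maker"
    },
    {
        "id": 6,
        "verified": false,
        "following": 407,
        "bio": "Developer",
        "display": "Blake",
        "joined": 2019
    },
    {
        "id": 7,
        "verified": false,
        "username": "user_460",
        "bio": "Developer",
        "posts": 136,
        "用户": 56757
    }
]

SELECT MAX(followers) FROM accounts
8866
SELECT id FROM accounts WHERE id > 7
[]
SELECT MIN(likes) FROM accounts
11899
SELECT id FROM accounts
[1, 2, 3, 4, 5, 6, 7]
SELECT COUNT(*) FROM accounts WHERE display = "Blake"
2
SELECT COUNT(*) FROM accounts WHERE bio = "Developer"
2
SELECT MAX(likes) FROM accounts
45505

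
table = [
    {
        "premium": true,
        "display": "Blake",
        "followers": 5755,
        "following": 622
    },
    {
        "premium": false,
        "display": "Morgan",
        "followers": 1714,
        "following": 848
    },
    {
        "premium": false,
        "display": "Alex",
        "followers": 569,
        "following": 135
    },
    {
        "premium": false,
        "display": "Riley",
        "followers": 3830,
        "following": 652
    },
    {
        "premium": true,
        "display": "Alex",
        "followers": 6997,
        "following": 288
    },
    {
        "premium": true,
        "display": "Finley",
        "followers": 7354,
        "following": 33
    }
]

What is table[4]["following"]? 288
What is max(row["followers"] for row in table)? 7354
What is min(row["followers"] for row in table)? 569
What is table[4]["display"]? "Alex"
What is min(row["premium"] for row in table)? False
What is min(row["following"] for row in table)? 33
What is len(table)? 6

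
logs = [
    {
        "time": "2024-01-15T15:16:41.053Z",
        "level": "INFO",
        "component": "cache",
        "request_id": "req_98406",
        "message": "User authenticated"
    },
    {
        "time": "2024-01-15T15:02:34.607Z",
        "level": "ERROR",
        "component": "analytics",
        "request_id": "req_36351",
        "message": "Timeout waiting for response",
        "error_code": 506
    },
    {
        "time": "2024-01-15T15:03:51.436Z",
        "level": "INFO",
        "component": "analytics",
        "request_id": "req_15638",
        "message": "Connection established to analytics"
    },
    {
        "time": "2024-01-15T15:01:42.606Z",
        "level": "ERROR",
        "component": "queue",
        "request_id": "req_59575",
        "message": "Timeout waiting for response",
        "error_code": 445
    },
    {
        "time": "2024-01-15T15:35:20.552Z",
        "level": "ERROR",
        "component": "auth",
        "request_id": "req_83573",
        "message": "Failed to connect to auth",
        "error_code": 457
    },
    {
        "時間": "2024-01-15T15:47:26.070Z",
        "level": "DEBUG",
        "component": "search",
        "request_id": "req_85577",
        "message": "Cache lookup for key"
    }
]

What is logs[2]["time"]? "2024-01-15T15:03:51.436Z"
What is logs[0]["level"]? "INFO"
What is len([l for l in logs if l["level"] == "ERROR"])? 3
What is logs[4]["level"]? "ERROR"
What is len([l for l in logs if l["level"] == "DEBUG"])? 1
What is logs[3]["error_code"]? 445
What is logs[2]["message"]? "Connection established to analytics"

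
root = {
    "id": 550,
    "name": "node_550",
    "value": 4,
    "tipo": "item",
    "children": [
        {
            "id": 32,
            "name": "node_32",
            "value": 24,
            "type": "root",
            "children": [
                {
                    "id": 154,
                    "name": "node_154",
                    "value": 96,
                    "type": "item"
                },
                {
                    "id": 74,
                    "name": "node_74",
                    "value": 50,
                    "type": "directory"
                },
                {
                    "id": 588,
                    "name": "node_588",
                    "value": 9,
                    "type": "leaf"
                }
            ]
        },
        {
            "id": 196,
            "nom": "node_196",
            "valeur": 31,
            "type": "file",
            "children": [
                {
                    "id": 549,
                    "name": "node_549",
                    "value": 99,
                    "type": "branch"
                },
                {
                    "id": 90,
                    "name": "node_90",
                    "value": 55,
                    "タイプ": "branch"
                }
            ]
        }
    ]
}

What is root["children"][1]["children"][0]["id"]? 549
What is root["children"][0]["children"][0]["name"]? "node_154"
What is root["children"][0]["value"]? 24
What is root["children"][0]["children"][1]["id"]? 74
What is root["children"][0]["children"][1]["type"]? "directory"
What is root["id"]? 550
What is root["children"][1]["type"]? "file"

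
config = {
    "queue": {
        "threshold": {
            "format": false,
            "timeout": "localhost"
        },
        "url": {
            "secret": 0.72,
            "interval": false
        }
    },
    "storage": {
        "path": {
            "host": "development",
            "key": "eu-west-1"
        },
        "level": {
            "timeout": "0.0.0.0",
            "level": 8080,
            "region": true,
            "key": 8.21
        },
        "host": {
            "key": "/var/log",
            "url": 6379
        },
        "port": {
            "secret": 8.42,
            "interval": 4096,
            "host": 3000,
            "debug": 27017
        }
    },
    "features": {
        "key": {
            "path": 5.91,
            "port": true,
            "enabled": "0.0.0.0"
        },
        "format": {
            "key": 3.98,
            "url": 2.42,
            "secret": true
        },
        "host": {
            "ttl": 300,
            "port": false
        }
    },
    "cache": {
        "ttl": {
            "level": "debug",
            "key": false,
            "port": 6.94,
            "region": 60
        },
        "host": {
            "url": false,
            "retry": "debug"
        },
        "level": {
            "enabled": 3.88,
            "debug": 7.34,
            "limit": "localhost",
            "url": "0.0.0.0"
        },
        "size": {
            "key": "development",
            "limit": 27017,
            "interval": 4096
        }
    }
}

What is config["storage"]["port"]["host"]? 3000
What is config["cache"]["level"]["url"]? "0.0.0.0"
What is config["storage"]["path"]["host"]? "development"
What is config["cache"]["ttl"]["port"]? 6.94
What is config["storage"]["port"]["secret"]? 8.42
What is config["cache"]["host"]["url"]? False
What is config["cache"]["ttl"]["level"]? "debug"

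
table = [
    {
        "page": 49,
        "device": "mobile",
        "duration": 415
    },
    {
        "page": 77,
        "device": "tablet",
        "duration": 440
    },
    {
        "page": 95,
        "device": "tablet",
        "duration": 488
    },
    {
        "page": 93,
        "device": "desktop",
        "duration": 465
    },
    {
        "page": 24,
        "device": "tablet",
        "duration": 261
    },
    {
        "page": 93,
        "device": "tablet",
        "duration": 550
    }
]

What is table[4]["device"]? "tablet"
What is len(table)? 6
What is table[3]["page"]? 93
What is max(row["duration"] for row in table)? 550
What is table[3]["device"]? "desktop"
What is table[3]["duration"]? 465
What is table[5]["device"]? "tablet"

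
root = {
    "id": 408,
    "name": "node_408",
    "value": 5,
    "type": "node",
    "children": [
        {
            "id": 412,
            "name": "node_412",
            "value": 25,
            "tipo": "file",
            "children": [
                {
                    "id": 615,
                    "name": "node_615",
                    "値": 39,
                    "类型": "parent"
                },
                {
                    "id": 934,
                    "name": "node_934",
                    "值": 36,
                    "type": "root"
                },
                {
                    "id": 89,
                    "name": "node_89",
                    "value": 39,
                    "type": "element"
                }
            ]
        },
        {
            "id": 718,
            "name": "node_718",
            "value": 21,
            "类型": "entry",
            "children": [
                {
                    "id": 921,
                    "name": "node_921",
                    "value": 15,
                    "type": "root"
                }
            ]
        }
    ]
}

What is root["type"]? "node"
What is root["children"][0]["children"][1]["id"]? 934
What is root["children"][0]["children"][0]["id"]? 615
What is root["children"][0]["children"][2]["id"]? 89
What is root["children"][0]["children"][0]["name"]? "node_615"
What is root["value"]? 5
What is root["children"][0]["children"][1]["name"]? "node_934"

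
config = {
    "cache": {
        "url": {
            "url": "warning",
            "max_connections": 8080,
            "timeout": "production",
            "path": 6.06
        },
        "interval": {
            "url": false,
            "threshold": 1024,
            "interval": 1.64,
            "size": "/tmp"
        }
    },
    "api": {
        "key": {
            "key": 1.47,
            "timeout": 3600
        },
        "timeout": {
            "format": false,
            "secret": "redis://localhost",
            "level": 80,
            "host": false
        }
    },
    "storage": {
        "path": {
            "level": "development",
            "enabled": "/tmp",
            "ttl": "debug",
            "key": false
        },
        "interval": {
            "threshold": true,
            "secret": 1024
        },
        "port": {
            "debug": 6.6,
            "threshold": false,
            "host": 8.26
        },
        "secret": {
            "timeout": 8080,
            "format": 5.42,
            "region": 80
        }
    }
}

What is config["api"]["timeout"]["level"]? 80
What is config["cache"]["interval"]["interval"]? 1.64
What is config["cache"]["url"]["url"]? "warning"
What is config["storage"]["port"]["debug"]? 6.6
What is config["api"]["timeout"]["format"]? False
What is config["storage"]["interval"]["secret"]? 1024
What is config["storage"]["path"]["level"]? "development"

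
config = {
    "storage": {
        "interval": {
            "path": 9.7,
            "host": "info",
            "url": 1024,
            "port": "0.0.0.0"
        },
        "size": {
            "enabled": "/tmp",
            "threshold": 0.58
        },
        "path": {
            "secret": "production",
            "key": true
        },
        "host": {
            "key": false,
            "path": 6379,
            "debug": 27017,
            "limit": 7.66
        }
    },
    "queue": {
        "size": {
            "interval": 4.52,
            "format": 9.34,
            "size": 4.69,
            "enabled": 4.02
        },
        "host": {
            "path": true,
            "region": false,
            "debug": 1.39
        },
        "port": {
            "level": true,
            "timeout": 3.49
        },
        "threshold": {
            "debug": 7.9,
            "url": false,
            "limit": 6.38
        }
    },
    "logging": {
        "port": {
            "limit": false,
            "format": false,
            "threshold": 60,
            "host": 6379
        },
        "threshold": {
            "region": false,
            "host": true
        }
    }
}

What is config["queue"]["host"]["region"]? False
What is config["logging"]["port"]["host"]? 6379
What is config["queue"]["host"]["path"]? True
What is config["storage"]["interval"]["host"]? "info"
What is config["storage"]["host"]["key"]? False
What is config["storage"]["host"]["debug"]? 27017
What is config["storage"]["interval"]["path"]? 9.7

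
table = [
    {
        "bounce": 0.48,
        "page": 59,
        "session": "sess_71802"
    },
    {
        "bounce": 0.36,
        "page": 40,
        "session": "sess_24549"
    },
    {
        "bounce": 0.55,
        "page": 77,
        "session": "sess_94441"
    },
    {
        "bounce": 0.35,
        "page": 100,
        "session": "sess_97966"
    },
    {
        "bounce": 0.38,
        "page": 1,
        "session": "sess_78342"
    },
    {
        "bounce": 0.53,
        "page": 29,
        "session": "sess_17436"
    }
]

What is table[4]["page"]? 1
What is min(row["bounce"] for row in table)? 0.35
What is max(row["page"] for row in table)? 100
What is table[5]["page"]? 29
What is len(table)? 6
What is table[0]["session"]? "sess_71802"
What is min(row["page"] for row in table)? 1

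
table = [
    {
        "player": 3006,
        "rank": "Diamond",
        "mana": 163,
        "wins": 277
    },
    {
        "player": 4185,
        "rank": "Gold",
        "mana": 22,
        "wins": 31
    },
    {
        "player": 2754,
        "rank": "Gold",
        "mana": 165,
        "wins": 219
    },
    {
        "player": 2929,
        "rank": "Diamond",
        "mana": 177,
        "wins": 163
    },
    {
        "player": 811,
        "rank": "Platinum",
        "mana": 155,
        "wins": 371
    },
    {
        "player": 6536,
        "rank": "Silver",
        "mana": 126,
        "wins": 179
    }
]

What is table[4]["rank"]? "Platinum"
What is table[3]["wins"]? 163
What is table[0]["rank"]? "Diamond"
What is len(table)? 6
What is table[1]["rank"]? "Gold"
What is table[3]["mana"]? 177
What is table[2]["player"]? 2754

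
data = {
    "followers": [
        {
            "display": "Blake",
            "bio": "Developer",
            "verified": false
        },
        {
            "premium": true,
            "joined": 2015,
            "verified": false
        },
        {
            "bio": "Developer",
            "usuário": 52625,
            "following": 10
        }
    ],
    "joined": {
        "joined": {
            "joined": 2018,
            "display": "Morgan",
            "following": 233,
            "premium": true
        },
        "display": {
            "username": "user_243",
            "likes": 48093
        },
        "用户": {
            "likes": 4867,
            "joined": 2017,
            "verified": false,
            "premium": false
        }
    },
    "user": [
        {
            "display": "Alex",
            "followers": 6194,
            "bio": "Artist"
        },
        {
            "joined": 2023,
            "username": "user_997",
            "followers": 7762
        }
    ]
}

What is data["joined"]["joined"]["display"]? "Morgan"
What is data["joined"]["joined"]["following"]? 233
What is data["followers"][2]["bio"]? "Developer"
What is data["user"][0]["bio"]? "Artist"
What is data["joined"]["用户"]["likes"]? 4867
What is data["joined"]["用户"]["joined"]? 2017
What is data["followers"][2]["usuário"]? 52625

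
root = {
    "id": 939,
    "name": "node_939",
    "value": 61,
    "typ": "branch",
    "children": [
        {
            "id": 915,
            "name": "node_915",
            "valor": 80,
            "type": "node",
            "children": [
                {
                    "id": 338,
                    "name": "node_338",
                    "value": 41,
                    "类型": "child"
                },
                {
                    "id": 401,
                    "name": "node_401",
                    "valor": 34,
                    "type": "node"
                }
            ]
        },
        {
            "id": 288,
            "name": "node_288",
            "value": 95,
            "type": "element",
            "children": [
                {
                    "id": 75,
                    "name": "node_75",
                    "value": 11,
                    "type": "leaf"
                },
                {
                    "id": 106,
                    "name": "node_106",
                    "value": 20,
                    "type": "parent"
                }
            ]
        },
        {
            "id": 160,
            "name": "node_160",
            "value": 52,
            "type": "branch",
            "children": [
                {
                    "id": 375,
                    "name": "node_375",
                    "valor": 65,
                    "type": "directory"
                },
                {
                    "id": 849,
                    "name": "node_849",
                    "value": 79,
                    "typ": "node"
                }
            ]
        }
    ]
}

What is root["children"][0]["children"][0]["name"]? "node_338"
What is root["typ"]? "branch"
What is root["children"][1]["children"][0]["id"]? 75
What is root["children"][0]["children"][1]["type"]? "node"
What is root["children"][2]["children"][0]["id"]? 375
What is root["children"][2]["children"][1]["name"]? "node_849"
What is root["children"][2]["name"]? "node_160"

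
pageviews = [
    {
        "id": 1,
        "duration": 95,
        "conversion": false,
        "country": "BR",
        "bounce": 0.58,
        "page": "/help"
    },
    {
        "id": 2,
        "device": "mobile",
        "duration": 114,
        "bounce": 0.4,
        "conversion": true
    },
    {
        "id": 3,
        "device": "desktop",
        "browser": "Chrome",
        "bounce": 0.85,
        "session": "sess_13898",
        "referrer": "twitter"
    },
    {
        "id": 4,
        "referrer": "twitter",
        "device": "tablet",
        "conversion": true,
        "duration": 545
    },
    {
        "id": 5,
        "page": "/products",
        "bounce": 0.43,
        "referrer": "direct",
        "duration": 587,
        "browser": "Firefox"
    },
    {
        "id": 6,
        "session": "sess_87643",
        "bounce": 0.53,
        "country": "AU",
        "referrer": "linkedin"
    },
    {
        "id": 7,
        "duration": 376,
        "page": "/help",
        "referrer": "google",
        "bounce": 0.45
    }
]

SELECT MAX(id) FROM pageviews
7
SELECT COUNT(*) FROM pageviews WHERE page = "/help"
2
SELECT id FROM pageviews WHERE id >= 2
[2, 3, 4, 5, 6, 7]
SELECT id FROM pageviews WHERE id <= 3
[1, 2, 3]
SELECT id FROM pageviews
[1, 2, 3, 4, 5, 6, 7]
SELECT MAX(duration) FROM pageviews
587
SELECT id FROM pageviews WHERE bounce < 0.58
[2, 5, 6, 7]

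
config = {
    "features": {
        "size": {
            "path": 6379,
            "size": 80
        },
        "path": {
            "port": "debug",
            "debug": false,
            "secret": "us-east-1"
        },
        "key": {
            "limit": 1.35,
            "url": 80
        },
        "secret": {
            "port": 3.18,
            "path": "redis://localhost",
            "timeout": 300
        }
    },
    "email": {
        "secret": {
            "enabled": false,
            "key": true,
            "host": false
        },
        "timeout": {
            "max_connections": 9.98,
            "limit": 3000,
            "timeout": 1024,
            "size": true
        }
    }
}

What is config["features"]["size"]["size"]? 80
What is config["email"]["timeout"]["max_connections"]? 9.98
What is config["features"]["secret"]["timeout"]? 300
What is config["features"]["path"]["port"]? "debug"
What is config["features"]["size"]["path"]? 6379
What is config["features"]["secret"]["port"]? 3.18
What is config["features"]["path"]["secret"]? "us-east-1"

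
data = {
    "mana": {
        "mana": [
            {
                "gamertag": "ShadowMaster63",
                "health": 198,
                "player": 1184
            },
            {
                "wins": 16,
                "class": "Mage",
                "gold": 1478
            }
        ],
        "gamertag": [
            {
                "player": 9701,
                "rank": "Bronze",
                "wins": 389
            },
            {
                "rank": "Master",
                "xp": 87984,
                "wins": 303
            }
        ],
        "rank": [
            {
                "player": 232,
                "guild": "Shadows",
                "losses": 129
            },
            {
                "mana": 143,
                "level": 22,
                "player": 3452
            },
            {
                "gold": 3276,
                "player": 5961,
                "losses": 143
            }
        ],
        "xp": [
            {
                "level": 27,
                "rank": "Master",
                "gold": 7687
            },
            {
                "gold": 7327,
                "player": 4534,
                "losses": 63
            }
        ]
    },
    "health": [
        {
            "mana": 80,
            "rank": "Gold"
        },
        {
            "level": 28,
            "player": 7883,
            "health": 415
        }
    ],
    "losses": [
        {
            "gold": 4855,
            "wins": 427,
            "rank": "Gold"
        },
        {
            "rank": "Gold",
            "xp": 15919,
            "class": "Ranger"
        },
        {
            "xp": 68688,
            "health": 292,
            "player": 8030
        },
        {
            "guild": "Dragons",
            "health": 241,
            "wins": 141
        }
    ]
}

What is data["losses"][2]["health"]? 292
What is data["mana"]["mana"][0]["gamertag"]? "ShadowMaster63"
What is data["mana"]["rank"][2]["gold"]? 3276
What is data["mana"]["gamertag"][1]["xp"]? 87984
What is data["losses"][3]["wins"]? 141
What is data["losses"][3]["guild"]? "Dragons"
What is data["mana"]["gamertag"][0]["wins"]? 389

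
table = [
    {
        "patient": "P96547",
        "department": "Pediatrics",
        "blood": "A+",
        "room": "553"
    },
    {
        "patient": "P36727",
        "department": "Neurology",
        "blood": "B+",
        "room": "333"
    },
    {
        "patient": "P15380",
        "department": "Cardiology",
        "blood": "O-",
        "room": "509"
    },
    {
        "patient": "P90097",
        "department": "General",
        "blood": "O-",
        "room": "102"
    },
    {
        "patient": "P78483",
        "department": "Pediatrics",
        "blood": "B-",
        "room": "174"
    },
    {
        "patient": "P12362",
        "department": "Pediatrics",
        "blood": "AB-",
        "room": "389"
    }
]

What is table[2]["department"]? "Cardiology"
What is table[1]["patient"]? "P36727"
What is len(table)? 6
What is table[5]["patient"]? "P12362"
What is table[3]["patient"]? "P90097"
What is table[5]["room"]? "389"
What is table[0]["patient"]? "P96547"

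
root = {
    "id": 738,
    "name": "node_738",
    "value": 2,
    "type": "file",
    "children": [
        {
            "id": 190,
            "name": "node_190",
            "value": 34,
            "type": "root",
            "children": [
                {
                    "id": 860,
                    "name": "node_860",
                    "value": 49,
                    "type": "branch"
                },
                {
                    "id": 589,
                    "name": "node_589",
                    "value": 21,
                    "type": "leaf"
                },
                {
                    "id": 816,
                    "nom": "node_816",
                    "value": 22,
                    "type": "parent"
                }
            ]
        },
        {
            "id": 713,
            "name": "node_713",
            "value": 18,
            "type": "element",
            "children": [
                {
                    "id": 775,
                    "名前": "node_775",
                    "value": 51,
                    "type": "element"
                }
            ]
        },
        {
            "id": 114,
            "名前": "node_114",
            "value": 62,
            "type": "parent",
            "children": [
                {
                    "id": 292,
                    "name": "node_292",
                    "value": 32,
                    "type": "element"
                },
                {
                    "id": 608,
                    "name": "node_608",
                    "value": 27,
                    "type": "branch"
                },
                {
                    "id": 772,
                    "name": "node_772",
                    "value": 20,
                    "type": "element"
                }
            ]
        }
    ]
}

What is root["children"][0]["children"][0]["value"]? 49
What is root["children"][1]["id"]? 713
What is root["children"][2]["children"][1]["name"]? "node_608"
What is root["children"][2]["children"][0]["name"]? "node_292"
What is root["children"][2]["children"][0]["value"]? 32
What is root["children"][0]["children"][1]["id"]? 589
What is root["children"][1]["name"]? "node_713"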